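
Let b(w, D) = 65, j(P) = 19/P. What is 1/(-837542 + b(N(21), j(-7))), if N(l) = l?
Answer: -1/837477 ≈ -1.1941e-6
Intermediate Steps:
1/(-837542 + b(N(21), j(-7))) = 1/(-837542 + 65) = 1/(-837477) = -1/837477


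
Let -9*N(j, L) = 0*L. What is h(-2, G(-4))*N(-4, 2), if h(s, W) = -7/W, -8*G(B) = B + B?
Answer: 0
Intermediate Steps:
N(j, L) = 0 (N(j, L) = -0*L = -⅑*0 = 0)
G(B) = -B/4 (G(B) = -(B + B)/8 = -B/4)
h(-2, G(-4))*N(-4, 2) = -7/((-¼*(-4)))*0 = -7/1*0 = -7*1*0 = -7*0 = 0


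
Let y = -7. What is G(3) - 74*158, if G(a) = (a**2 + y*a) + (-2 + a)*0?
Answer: -11704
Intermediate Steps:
G(a) = a**2 - 7*a (G(a) = (a**2 - 7*a) + (-2 + a)*0 = (a**2 - 7*a) + 0 = a**2 - 7*a)
G(3) - 74*158 = 3*(-7 + 3) - 74*158 = 3*(-4) - 11692 = -12 - 11692 = -11704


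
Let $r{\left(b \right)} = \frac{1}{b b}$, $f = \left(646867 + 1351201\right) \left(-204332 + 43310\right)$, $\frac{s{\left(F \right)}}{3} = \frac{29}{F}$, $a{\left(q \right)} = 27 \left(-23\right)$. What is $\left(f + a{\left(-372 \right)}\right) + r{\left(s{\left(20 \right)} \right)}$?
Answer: $- \frac{2435196366399173}{7569} \approx -3.2173 \cdot 10^{11}$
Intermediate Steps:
$a{\left(q \right)} = -621$
$s{\left(F \right)} = \frac{87}{F}$ ($s{\left(F \right)} = 3 \frac{29}{F} = \frac{87}{F}$)
$f = -321732905496$ ($f = 1998068 \left(-161022\right) = -321732905496$)
$r{\left(b \right)} = \frac{1}{b^{2}}$
$\left(f + a{\left(-372 \right)}\right) + r{\left(s{\left(20 \right)} \right)} = \left(-321732905496 - 621\right) + \frac{1}{\frac{7569}{400}} = -321732906117 + \frac{1}{\frac{7569}{400}} = -321732906117 + \frac{400}{7569} = - \frac{2435196366399173}{7569}$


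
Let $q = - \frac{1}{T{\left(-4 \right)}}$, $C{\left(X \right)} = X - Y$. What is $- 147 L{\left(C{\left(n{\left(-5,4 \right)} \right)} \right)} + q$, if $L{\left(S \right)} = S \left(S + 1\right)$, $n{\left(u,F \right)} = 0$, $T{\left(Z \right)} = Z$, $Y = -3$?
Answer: $- \frac{7055}{4} \approx -1763.8$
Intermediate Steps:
$C{\left(X \right)} = 3 + X$ ($C{\left(X \right)} = X - -3 = X + 3 = 3 + X$)
$L{\left(S \right)} = S \left(1 + S\right)$
$q = \frac{1}{4}$ ($q = - \frac{1}{-4} = \left(-1\right) \left(- \frac{1}{4}\right) = \frac{1}{4} \approx 0.25$)
$- 147 L{\left(C{\left(n{\left(-5,4 \right)} \right)} \right)} + q = - 147 \left(3 + 0\right) \left(1 + \left(3 + 0\right)\right) + \frac{1}{4} = - 147 \cdot 3 \left(1 + 3\right) + \frac{1}{4} = - 147 \cdot 3 \cdot 4 + \frac{1}{4} = \left(-147\right) 12 + \frac{1}{4} = -1764 + \frac{1}{4} = - \frac{7055}{4}$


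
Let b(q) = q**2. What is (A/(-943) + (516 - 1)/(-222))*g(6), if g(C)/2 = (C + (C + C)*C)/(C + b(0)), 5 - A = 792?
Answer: -4042103/104673 ≈ -38.616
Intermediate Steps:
A = -787 (A = 5 - 1*792 = 5 - 792 = -787)
g(C) = 2*(C + 2*C**2)/C (g(C) = 2*((C + (C + C)*C)/(C + 0**2)) = 2*((C + (2*C)*C)/(C + 0)) = 2*((C + 2*C**2)/C) = 2*(C + 2*C**2)/C)
(A/(-943) + (516 - 1)/(-222))*g(6) = (-787/(-943) + (516 - 1)/(-222))*(2 + 4*6) = (-787*(-1/943) + 515*(-1/222))*(2 + 24) = (787/943 - 515/222)*26 = -310931/209346*26 = -4042103/104673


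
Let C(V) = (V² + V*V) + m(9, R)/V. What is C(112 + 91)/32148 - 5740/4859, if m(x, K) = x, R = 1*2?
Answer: 43835770757/31710047796 ≈ 1.3824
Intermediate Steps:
R = 2
C(V) = 2*V² + 9/V (C(V) = (V² + V*V) + 9/V = (V² + V²) + 9/V = 2*V² + 9/V)
C(112 + 91)/32148 - 5740/4859 = ((9 + 2*(112 + 91)³)/(112 + 91))/32148 - 5740/4859 = ((9 + 2*203³)/203)*(1/32148) - 5740*1/4859 = ((9 + 2*8365427)/203)*(1/32148) - 5740/4859 = ((9 + 16730854)/203)*(1/32148) - 5740/4859 = ((1/203)*16730863)*(1/32148) - 5740/4859 = (16730863/203)*(1/32148) - 5740/4859 = 16730863/6526044 - 5740/4859 = 43835770757/31710047796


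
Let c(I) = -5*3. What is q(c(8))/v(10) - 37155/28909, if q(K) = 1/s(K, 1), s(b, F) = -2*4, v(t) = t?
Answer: -3001309/2312720 ≈ -1.2977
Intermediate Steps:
s(b, F) = -8
c(I) = -15
q(K) = -⅛ (q(K) = 1/(-8) = -⅛)
q(c(8))/v(10) - 37155/28909 = -⅛/10 - 37155/28909 = -⅛*⅒ - 37155*1/28909 = -1/80 - 37155/28909 = -3001309/2312720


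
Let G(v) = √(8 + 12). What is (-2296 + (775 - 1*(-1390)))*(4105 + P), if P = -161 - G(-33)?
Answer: -516664 + 262*√5 ≈ -5.1608e+5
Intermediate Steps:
G(v) = 2*√5 (G(v) = √20 = 2*√5)
P = -161 - 2*√5 ≈ -165.47
(-2296 + (775 - 1*(-1390)))*(4105 + P) = (-2296 + (775 - 1*(-1390)))*(4105 + (-161 - 2*√5)) = (-2296 + (775 + 1390))*(3944 - 2*√5) = (-2296 + 2165)*(3944 - 2*√5) = -131*(3944 - 2*√5) = -516664 + 262*√5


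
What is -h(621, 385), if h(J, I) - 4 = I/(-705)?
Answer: -487/141 ≈ -3.4539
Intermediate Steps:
h(J, I) = 4 - I/705 (h(J, I) = 4 + I/(-705) = 4 + I*(-1/705) = 4 - I/705)
-h(621, 385) = -(4 - 1/705*385) = -(4 - 77/141) = -1*487/141 = -487/141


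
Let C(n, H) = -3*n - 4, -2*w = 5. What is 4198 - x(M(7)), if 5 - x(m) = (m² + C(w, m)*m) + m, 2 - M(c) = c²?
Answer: 12381/2 ≈ 6190.5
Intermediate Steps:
M(c) = 2 - c²
w = -5/2 (w = -½*5 = -5/2 ≈ -2.5000)
C(n, H) = -4 - 3*n
x(m) = 5 - m² - 9*m/2 (x(m) = 5 - ((m² + (-4 - 3*(-5/2))*m) + m) = 5 - ((m² + (-4 + 15/2)*m) + m) = 5 - ((m² + 7*m/2) + m) = 5 - (m² + 9*m/2) = 5 + (-m² - 9*m/2) = 5 - m² - 9*m/2)
4198 - x(M(7)) = 4198 - (5 - (2 - 1*7²)² - 9*(2 - 1*7²)/2) = 4198 - (5 - (2 - 1*49)² - 9*(2 - 1*49)/2) = 4198 - (5 - (2 - 49)² - 9*(2 - 49)/2) = 4198 - (5 - 1*(-47)² - 9/2*(-47)) = 4198 - (5 - 1*2209 + 423/2) = 4198 - (5 - 2209 + 423/2) = 4198 - 1*(-3985/2) = 4198 + 3985/2 = 12381/2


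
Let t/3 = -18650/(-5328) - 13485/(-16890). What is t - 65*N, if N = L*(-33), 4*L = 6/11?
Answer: 152681063/499944 ≈ 305.40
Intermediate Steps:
L = 3/22 (L = (6/11)/4 = (6*(1/11))/4 = (¼)*(6/11) = 3/22 ≈ 0.13636)
t = 6447443/499944 (t = 3*(-18650/(-5328) - 13485/(-16890)) = 3*(-18650*(-1/5328) - 13485*(-1/16890)) = 3*(9325/2664 + 899/1126) = 3*(6447443/1499832) = 6447443/499944 ≈ 12.896)
N = -9/2 (N = (3/22)*(-33) = -9/2 ≈ -4.5000)
t - 65*N = 6447443/499944 - 65*(-9)/2 = 6447443/499944 - 1*(-585/2) = 6447443/499944 + 585/2 = 152681063/499944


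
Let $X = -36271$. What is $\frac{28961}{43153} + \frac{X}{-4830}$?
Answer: $\frac{74134091}{9062130} \approx 8.1806$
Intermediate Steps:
$\frac{28961}{43153} + \frac{X}{-4830} = \frac{28961}{43153} - \frac{36271}{-4830} = 28961 \cdot \frac{1}{43153} - - \frac{1577}{210} = \frac{28961}{43153} + \frac{1577}{210} = \frac{74134091}{9062130}$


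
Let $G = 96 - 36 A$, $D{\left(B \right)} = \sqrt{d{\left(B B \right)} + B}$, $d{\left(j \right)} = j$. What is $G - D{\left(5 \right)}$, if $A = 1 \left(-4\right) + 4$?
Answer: $96 - \sqrt{30} \approx 90.523$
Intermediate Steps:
$D{\left(B \right)} = \sqrt{B + B^{2}}$ ($D{\left(B \right)} = \sqrt{B B + B} = \sqrt{B^{2} + B} = \sqrt{B + B^{2}}$)
$A = 0$ ($A = -4 + 4 = 0$)
$G = 96$ ($G = 96 - 0 = 96 + 0 = 96$)
$G - D{\left(5 \right)} = 96 - \sqrt{5 \left(1 + 5\right)} = 96 - \sqrt{5 \cdot 6} = 96 - \sqrt{30}$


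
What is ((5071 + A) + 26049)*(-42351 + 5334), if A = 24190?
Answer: -2047410270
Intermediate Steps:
((5071 + A) + 26049)*(-42351 + 5334) = ((5071 + 24190) + 26049)*(-42351 + 5334) = (29261 + 26049)*(-37017) = 55310*(-37017) = -2047410270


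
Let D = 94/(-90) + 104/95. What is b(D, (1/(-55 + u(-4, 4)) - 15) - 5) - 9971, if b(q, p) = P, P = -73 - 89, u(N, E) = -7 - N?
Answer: -10133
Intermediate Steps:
D = 43/855 (D = 94*(-1/90) + 104*(1/95) = -47/45 + 104/95 = 43/855 ≈ 0.050292)
P = -162
b(q, p) = -162
b(D, (1/(-55 + u(-4, 4)) - 15) - 5) - 9971 = -162 - 9971 = -10133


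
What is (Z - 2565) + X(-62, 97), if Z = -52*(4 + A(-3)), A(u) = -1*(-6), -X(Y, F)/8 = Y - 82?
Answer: -1933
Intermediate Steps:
X(Y, F) = 656 - 8*Y (X(Y, F) = -8*(Y - 82) = -8*(-82 + Y) = 656 - 8*Y)
A(u) = 6
Z = -520 (Z = -52*(4 + 6) = -52*10 = -520)
(Z - 2565) + X(-62, 97) = (-520 - 2565) + (656 - 8*(-62)) = -3085 + (656 + 496) = -3085 + 1152 = -1933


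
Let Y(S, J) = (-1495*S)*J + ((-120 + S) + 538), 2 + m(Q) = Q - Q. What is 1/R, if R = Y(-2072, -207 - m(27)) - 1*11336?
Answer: -1/635029190 ≈ -1.5747e-9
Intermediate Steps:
m(Q) = -2 (m(Q) = -2 + (Q - Q) = -2 + 0 = -2)
Y(S, J) = 418 + S - 1495*J*S (Y(S, J) = -1495*J*S + (418 + S) = 418 + S - 1495*J*S)
R = -635029190 (R = (418 - 2072 - 1495*(-207 - 1*(-2))*(-2072)) - 1*11336 = (418 - 2072 - 1495*(-207 + 2)*(-2072)) - 11336 = (418 - 2072 - 1495*(-205)*(-2072)) - 11336 = (418 - 2072 - 635016200) - 11336 = -635017854 - 11336 = -635029190)
1/R = 1/(-635029190) = -1/635029190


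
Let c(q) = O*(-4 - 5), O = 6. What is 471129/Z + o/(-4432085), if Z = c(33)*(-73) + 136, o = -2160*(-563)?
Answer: 416624919945/3614808526 ≈ 115.26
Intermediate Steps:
c(q) = -54 (c(q) = 6*(-4 - 5) = 6*(-9) = -54)
o = 1216080
Z = 4078 (Z = -54*(-73) + 136 = 3942 + 136 = 4078)
471129/Z + o/(-4432085) = 471129/4078 + 1216080/(-4432085) = 471129*(1/4078) + 1216080*(-1/4432085) = 471129/4078 - 243216/886417 = 416624919945/3614808526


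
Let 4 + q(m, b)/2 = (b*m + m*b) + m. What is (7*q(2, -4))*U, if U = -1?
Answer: 252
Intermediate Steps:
q(m, b) = -8 + 2*m + 4*b*m (q(m, b) = -8 + 2*((b*m + m*b) + m) = -8 + 2*((b*m + b*m) + m) = -8 + 2*(2*b*m + m) = -8 + 2*(m + 2*b*m) = -8 + (2*m + 4*b*m) = -8 + 2*m + 4*b*m)
(7*q(2, -4))*U = (7*(-8 + 2*2 + 4*(-4)*2))*(-1) = (7*(-8 + 4 - 32))*(-1) = (7*(-36))*(-1) = -252*(-1) = 252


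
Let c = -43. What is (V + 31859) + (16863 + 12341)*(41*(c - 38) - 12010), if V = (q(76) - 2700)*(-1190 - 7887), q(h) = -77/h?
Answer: -32161495211/76 ≈ -4.2318e+8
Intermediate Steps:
V = 1863299329/76 (V = (-77/76 - 2700)*(-1190 - 7887) = (-77*1/76 - 2700)*(-9077) = (-77/76 - 2700)*(-9077) = -205277/76*(-9077) = 1863299329/76 ≈ 2.4517e+7)
(V + 31859) + (16863 + 12341)*(41*(c - 38) - 12010) = (1863299329/76 + 31859) + (16863 + 12341)*(41*(-43 - 38) - 12010) = 1865720613/76 + 29204*(41*(-81) - 12010) = 1865720613/76 + 29204*(-3321 - 12010) = 1865720613/76 + 29204*(-15331) = 1865720613/76 - 447726524 = -32161495211/76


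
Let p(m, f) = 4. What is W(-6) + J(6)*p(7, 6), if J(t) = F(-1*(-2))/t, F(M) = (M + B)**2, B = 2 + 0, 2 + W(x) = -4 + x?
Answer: -4/3 ≈ -1.3333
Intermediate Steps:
W(x) = -6 + x (W(x) = -2 + (-4 + x) = -6 + x)
B = 2
F(M) = (2 + M)**2 (F(M) = (M + 2)**2 = (2 + M)**2)
J(t) = 16/t (J(t) = (2 - 1*(-2))**2/t = (2 + 2)**2/t = 4**2/t = 16/t)
W(-6) + J(6)*p(7, 6) = (-6 - 6) + (16/6)*4 = -12 + (16*(1/6))*4 = -12 + (8/3)*4 = -12 + 32/3 = -4/3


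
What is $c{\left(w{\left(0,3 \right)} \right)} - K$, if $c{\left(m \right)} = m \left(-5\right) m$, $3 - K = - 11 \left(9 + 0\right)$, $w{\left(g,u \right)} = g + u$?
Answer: $-147$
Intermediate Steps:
$K = 102$ ($K = 3 - - 11 \left(9 + 0\right) = 3 - \left(-11\right) 9 = 3 - -99 = 3 + 99 = 102$)
$c{\left(m \right)} = - 5 m^{2}$ ($c{\left(m \right)} = - 5 m m = - 5 m^{2}$)
$c{\left(w{\left(0,3 \right)} \right)} - K = - 5 \left(0 + 3\right)^{2} - 102 = - 5 \cdot 3^{2} - 102 = \left(-5\right) 9 - 102 = -45 - 102 = -147$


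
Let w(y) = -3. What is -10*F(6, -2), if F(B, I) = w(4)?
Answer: 30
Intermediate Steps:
F(B, I) = -3
-10*F(6, -2) = -10*(-3) = 30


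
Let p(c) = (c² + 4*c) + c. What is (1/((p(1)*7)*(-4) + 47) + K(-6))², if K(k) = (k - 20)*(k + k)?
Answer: 1425138001/14641 ≈ 97339.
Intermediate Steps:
K(k) = 2*k*(-20 + k) (K(k) = (-20 + k)*(2*k) = 2*k*(-20 + k))
p(c) = c² + 5*c
(1/((p(1)*7)*(-4) + 47) + K(-6))² = (1/(((1*(5 + 1))*7)*(-4) + 47) + 2*(-6)*(-20 - 6))² = (1/(((1*6)*7)*(-4) + 47) + 2*(-6)*(-26))² = (1/((6*7)*(-4) + 47) + 312)² = (1/(42*(-4) + 47) + 312)² = (1/(-168 + 47) + 312)² = (1/(-121) + 312)² = (-1/121 + 312)² = (37751/121)² = 1425138001/14641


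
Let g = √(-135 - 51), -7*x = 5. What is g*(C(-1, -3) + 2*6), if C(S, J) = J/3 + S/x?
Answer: 62*I*√186/5 ≈ 169.11*I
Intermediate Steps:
x = -5/7 (x = -⅐*5 = -5/7 ≈ -0.71429)
C(S, J) = -7*S/5 + J/3 (C(S, J) = J/3 + S/(-5/7) = J*(⅓) + S*(-7/5) = J/3 - 7*S/5 = -7*S/5 + J/3)
g = I*√186 (g = √(-186) = I*√186 ≈ 13.638*I)
g*(C(-1, -3) + 2*6) = (I*√186)*((-7/5*(-1) + (⅓)*(-3)) + 2*6) = (I*√186)*((7/5 - 1) + 12) = (I*√186)*(⅖ + 12) = (I*√186)*(62/5) = 62*I*√186/5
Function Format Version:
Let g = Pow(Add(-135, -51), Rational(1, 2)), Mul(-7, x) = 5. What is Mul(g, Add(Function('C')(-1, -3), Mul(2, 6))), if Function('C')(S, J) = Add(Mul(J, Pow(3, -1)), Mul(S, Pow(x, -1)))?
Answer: Mul(Rational(62, 5), I, Pow(186, Rational(1, 2))) ≈ Mul(169.11, I)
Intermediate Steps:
x = Rational(-5, 7) (x = Mul(Rational(-1, 7), 5) = Rational(-5, 7) ≈ -0.71429)
Function('C')(S, J) = Add(Mul(Rational(-7, 5), S), Mul(Rational(1, 3), J)) (Function('C')(S, J) = Add(Mul(J, Pow(3, -1)), Mul(S, Pow(Rational(-5, 7), -1))) = Add(Mul(J, Rational(1, 3)), Mul(S, Rational(-7, 5))) = Add(Mul(Rational(1, 3), J), Mul(Rational(-7, 5), S)) = Add(Mul(Rational(-7, 5), S), Mul(Rational(1, 3), J)))
g = Mul(I, Pow(186, Rational(1, 2))) (g = Pow(-186, Rational(1, 2)) = Mul(I, Pow(186, Rational(1, 2))) ≈ Mul(13.638, I))
Mul(g, Add(Function('C')(-1, -3), Mul(2, 6))) = Mul(Mul(I, Pow(186, Rational(1, 2))), Add(Add(Mul(Rational(-7, 5), -1), Mul(Rational(1, 3), -3)), Mul(2, 6))) = Mul(Mul(I, Pow(186, Rational(1, 2))), Add(Add(Rational(7, 5), -1), 12)) = Mul(Mul(I, Pow(186, Rational(1, 2))), Add(Rational(2, 5), 12)) = Mul(Mul(I, Pow(186, Rational(1, 2))), Rational(62, 5)) = Mul(Rational(62, 5), I, Pow(186, Rational(1, 2)))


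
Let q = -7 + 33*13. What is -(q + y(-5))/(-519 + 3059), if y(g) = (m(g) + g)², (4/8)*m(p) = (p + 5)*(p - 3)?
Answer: -447/2540 ≈ -0.17598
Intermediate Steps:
q = 422 (q = -7 + 429 = 422)
m(p) = 2*(-3 + p)*(5 + p) (m(p) = 2*((p + 5)*(p - 3)) = 2*((5 + p)*(-3 + p)) = 2*((-3 + p)*(5 + p)) = 2*(-3 + p)*(5 + p))
y(g) = (-30 + 2*g² + 5*g)² (y(g) = ((-30 + 2*g² + 4*g) + g)² = (-30 + 2*g² + 5*g)²)
-(q + y(-5))/(-519 + 3059) = -(422 + (-30 + 2*(-5)² + 5*(-5))²)/(-519 + 3059) = -(422 + (-30 + 2*25 - 25)²)/2540 = -(422 + (-30 + 50 - 25)²)/2540 = -(422 + (-5)²)/2540 = -(422 + 25)/2540 = -447/2540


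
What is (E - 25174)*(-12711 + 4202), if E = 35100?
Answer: -84460334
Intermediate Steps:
(E - 25174)*(-12711 + 4202) = (35100 - 25174)*(-12711 + 4202) = 9926*(-8509) = -84460334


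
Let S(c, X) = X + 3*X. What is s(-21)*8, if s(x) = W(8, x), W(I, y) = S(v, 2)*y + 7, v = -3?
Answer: -1288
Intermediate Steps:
S(c, X) = 4*X
W(I, y) = 7 + 8*y (W(I, y) = (4*2)*y + 7 = 8*y + 7 = 7 + 8*y)
s(x) = 7 + 8*x
s(-21)*8 = (7 + 8*(-21))*8 = (7 - 168)*8 = -161*8 = -1288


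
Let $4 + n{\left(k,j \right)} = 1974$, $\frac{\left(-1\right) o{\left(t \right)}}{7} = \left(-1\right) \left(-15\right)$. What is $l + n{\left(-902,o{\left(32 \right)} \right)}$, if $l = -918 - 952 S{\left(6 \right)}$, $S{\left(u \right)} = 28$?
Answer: $-25604$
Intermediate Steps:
$o{\left(t \right)} = -105$ ($o{\left(t \right)} = - 7 \left(\left(-1\right) \left(-15\right)\right) = \left(-7\right) 15 = -105$)
$n{\left(k,j \right)} = 1970$ ($n{\left(k,j \right)} = -4 + 1974 = 1970$)
$l = -27574$ ($l = -918 - 26656 = -27574$)
$l + n{\left(-902,o{\left(32 \right)} \right)} = -27574 + 1970 = -25604$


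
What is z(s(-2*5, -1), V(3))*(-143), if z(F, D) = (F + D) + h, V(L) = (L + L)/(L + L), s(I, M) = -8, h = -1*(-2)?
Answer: 715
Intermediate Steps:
h = 2
V(L) = 1 (V(L) = (2*L)/((2*L)) = (2*L)*(1/(2*L)) = 1)
z(F, D) = 2 + D + F (z(F, D) = (F + D) + 2 = (D + F) + 2 = 2 + D + F)
z(s(-2*5, -1), V(3))*(-143) = (2 + 1 - 8)*(-143) = -5*(-143) = 715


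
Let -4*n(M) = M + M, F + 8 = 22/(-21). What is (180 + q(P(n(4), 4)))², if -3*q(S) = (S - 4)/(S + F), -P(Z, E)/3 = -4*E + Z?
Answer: 7188496225/222784 ≈ 32267.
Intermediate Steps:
F = -190/21 (F = -8 + 22/(-21) = -8 + 22*(-1/21) = -8 - 22/21 = -190/21 ≈ -9.0476)
n(M) = -M/2 (n(M) = -(M + M)/4 = -M/2)
P(Z, E) = -3*Z + 12*E (P(Z, E) = -3*(-4*E + Z) = -3*(Z - 4*E) = -3*Z + 12*E)
q(S) = -(-4 + S)/(3*(-190/21 + S)) (q(S) = -(S - 4)/(3*(S - 190/21)) = -(-4 + S)/(3*(-190/21 + S)))
(180 + q(P(n(4), 4)))² = (180 + 7*(4 - (-(-3)*4/2 + 12*4))/(-190 + 21*(-(-3)*4/2 + 12*4)))² = (180 + 7*(4 - (-3*(-2) + 48))/(-190 + 21*(-3*(-2) + 48)))² = (180 + 7*(4 - (6 + 48))/(-190 + 21*(6 + 48)))² = (180 + 7*(4 - 1*54)/(-190 + 21*54))² = (180 + 7*(4 - 54)/(-190 + 1134))² = (180 + 7*(-50)/944)² = (180 + 7*(1/944)*(-50))² = (180 - 175/472)² = (84785/472)² = 7188496225/222784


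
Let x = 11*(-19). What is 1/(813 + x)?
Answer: 1/604 ≈ 0.0016556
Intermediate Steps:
x = -209
1/(813 + x) = 1/(813 - 209) = 1/604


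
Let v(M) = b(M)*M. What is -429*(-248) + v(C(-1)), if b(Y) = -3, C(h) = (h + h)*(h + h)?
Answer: 106380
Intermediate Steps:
C(h) = 4*h**2 (C(h) = (2*h)*(2*h) = 4*h**2)
v(M) = -3*M
-429*(-248) + v(C(-1)) = -429*(-248) - 12*(-1)**2 = 106392 - 12 = 106380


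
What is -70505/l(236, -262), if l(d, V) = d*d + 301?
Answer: -70505/55997 ≈ -1.2591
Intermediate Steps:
l(d, V) = 301 + d² (l(d, V) = d² + 301 = 301 + d²)
-70505/l(236, -262) = -70505/(301 + 236²) = -70505/(301 + 55696) = -70505/55997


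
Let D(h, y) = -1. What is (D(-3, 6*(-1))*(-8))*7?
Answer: 56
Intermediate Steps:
(D(-3, 6*(-1))*(-8))*7 = -1*(-8)*7 = 8*7 = 56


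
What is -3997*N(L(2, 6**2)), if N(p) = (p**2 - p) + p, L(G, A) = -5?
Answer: -99925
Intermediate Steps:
N(p) = p**2
-3997*N(L(2, 6**2)) = -3997*(-5)**2 = -3997*25 = -99925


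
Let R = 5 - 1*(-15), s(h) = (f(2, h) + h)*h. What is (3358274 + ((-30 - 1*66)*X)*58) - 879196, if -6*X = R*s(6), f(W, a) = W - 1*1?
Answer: 3258598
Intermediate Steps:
f(W, a) = -1 + W (f(W, a) = W - 1 = -1 + W)
s(h) = h*(1 + h) (s(h) = ((-1 + 2) + h)*h = (1 + h)*h = h*(1 + h))
R = 20 (R = 5 + 15 = 20)
X = -140 (X = -10*6*(1 + 6)/3 = -10*6*7/3 = -10*42/3 = -⅙*840 = -140)
(3358274 + ((-30 - 1*66)*X)*58) - 879196 = (3358274 + ((-30 - 1*66)*(-140))*58) - 879196 = (3358274 + ((-30 - 66)*(-140))*58) - 879196 = (3358274 - 96*(-140)*58) - 879196 = (3358274 + 13440*58) - 879196 = (3358274 + 779520) - 879196 = 4137794 - 879196 = 3258598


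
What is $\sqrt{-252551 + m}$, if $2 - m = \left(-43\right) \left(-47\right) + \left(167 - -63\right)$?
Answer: $140 i \sqrt{13} \approx 504.78 i$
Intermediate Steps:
$m = -2249$ ($m = 2 - \left(\left(-43\right) \left(-47\right) + \left(167 - -63\right)\right) = 2 - \left(2021 + \left(167 + 63\right)\right) = 2 - \left(2021 + 230\right) = 2 - 2251 = -2249$)
$\sqrt{-252551 + m} = \sqrt{-252551 - 2249} = \sqrt{-254800} = 140 i \sqrt{13}$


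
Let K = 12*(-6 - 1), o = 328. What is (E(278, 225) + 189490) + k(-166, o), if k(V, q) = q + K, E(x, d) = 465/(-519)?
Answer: 32823827/173 ≈ 1.8973e+5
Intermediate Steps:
E(x, d) = -155/173 (E(x, d) = 465*(-1/519) = -155/173)
K = -84 (K = 12*(-7) = -84)
k(V, q) = -84 + q (k(V, q) = q - 84 = -84 + q)
(E(278, 225) + 189490) + k(-166, o) = (-155/173 + 189490) + (-84 + 328) = 32781615/173 + 244 = 32823827/173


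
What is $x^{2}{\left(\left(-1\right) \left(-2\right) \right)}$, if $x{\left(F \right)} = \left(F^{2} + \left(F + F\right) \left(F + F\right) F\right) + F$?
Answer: $1444$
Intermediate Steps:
$x{\left(F \right)} = F + F^{2} + 4 F^{3}$ ($x{\left(F \right)} = \left(F^{2} + 2 F 2 F F\right) + F = \left(F^{2} + 4 F^{2} F\right) + F = \left(F^{2} + 4 F^{3}\right) + F = F + F^{2} + 4 F^{3}$)
$x^{2}{\left(\left(-1\right) \left(-2\right) \right)} = \left(\left(-1\right) \left(-2\right) \left(1 - -2 + 4 \left(\left(-1\right) \left(-2\right)\right)^{2}\right)\right)^{2} = \left(2 \left(1 + 2 + 4 \cdot 2^{2}\right)\right)^{2} = \left(2 \left(1 + 2 + 4 \cdot 4\right)\right)^{2} = \left(2 \left(1 + 2 + 16\right)\right)^{2} = \left(2 \cdot 19\right)^{2} = 38^{2} = 1444$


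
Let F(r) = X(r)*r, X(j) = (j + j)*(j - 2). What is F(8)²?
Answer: 589824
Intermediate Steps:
X(j) = 2*j*(-2 + j) (X(j) = (2*j)*(-2 + j) = 2*j*(-2 + j))
F(r) = 2*r²*(-2 + r) (F(r) = (2*r*(-2 + r))*r = 2*r²*(-2 + r))
F(8)² = (2*8²*(-2 + 8))² = (2*64*6)² = 768² = 589824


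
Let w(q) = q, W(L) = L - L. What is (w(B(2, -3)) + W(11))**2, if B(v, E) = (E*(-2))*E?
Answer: 324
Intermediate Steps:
W(L) = 0
B(v, E) = -2*E**2 (B(v, E) = (-2*E)*E = -2*E**2)
(w(B(2, -3)) + W(11))**2 = (-2*(-3)**2 + 0)**2 = (-2*9 + 0)**2 = (-18 + 0)**2 = (-18)**2 = 324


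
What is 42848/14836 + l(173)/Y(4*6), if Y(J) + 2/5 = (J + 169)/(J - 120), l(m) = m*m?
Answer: -53270803496/4291313 ≈ -12414.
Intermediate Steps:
l(m) = m²
Y(J) = -⅖ + (169 + J)/(-120 + J) (Y(J) = -⅖ + (J + 169)/(J - 120) = -⅖ + (169 + J)/(-120 + J))
42848/14836 + l(173)/Y(4*6) = 42848/14836 + 173²/(((1085 + 3*(4*6))/(5*(-120 + 4*6)))) = 42848*(1/14836) + 29929/(((1085 + 3*24)/(5*(-120 + 24)))) = 10712/3709 + 29929/(((⅕)*(1085 + 72)/(-96))) = 10712/3709 + 29929/(((⅕)*(-1/96)*1157)) = 10712/3709 + 29929/(-1157/480) = 10712/3709 + 29929*(-480/1157) = 10712/3709 - 14365920/1157 = -53270803496/4291313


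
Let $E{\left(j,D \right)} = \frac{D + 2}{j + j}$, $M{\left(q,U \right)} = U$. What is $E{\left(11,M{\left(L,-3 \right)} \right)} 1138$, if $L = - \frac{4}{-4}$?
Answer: $- \frac{569}{11} \approx -51.727$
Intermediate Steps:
$L = 1$ ($L = \left(-4\right) \left(- \frac{1}{4}\right) = 1$)
$E{\left(j,D \right)} = \frac{2 + D}{2 j}$
$E{\left(11,M{\left(L,-3 \right)} \right)} 1138 = \frac{2 - 3}{2 \cdot 11} \cdot 1138 = \frac{1}{2} \cdot \frac{1}{11} \left(-1\right) 1138 = \left(- \frac{1}{22}\right) 1138 = - \frac{569}{11}$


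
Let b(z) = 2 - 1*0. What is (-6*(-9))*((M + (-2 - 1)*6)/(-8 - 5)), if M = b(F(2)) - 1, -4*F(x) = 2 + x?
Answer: 918/13 ≈ 70.615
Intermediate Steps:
F(x) = -1/2 - x/4 (F(x) = -(2 + x)/4 = -1/2 - x/4)
b(z) = 2 (b(z) = 2 + 0 = 2)
M = 1 (M = 2 - 1 = 1)
(-6*(-9))*((M + (-2 - 1)*6)/(-8 - 5)) = (-6*(-9))*((1 + (-2 - 1)*6)/(-8 - 5)) = 54*((1 - 3*6)/(-13)) = 54*((1 - 18)*(-1/13)) = 54*(-17*(-1/13)) = 54*(17/13) = 918/13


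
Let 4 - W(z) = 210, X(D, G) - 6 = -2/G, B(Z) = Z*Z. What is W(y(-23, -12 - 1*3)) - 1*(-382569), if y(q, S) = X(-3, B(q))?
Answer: 382363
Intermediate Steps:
B(Z) = Z²
X(D, G) = 6 - 2/G
y(q, S) = 6 - 2/q²
W(z) = -206 (W(z) = 4 - 1*210 = 4 - 210 = -206)
W(y(-23, -12 - 1*3)) - 1*(-382569) = -206 - 1*(-382569) = -206 + 382569 = 382363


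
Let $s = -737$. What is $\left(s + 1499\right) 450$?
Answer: $342900$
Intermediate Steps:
$\left(s + 1499\right) 450 = \left(-737 + 1499\right) 450 = 762 \cdot 450 = 342900$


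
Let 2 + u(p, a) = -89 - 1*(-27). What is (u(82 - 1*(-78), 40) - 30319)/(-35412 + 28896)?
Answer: 30383/6516 ≈ 4.6628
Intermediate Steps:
u(p, a) = -64 (u(p, a) = -2 + (-89 - 1*(-27)) = -2 + (-89 + 27) = -2 - 62 = -64)
(u(82 - 1*(-78), 40) - 30319)/(-35412 + 28896) = (-64 - 30319)/(-35412 + 28896) = -30383/(-6516) = -30383*(-1/6516) = 30383/6516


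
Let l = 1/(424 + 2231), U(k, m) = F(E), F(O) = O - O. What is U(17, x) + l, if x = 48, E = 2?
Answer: 1/2655 ≈ 0.00037665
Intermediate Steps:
F(O) = 0
U(k, m) = 0
l = 1/2655 ≈ 0.00037665
U(17, x) + l = 0 + 1/2655 = 1/2655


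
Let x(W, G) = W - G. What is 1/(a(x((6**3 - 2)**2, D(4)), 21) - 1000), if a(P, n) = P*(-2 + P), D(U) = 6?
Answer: 1/2096631520 ≈ 4.7696e-10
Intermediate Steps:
1/(a(x((6**3 - 2)**2, D(4)), 21) - 1000) = 1/(((6**3 - 2)**2 - 1*6)*(-2 + ((6**3 - 2)**2 - 1*6)) - 1000) = 1/(((216 - 2)**2 - 6)*(-2 + ((216 - 2)**2 - 6)) - 1000) = 1/((214**2 - 6)*(-2 + (214**2 - 6)) - 1000) = 1/((45796 - 6)*(-2 + (45796 - 6)) - 1000) = 1/(45790*(-2 + 45790) - 1000) = 1/(45790*45788 - 1000) = 1/(2096632520 - 1000) = 1/2096631520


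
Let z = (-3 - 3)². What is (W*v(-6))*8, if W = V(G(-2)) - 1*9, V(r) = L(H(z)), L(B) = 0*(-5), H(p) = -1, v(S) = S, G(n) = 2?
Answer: 432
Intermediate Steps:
z = 36 (z = (-6)² = 36)
L(B) = 0
V(r) = 0
W = -9 (W = 0 - 1*9 = 0 - 9 = -9)
(W*v(-6))*8 = -9*(-6)*8 = 54*8 = 432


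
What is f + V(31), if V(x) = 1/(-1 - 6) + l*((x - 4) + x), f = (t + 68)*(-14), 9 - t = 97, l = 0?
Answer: 1959/7 ≈ 279.86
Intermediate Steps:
t = -88 (t = 9 - 1*97 = 9 - 97 = -88)
f = 280 (f = (-88 + 68)*(-14) = -20*(-14) = 280)
V(x) = -⅐ (V(x) = 1/(-1 - 6) + 0*((x - 4) + x) = 1/(-7) + 0*((-4 + x) + x) = -⅐ + 0*(-4 + 2*x) = -⅐ + 0 = -⅐)
f + V(31) = 280 - ⅐ = 1959/7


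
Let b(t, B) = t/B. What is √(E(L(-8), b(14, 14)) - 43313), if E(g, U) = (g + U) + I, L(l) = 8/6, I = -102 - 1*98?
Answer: 2*I*√97899/3 ≈ 208.59*I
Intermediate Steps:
I = -200 (I = -102 - 98 = -200)
L(l) = 4/3 (L(l) = 8*(⅙) = 4/3)
E(g, U) = -200 + U + g (E(g, U) = (g + U) - 200 = (U + g) - 200 = -200 + U + g)
√(E(L(-8), b(14, 14)) - 43313) = √((-200 + 14/14 + 4/3) - 43313) = √((-200 + 14*(1/14) + 4/3) - 43313) = √((-200 + 1 + 4/3) - 43313) = √(-593/3 - 43313) = √(-130532/3) = 2*I*√97899/3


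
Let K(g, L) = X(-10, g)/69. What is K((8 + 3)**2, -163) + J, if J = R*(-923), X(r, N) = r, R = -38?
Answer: 2420096/69 ≈ 35074.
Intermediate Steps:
K(g, L) = -10/69
J = 35074 (J = -38*(-923) = 35074)
K((8 + 3)**2, -163) + J = -10/69 + 35074 = 2420096/69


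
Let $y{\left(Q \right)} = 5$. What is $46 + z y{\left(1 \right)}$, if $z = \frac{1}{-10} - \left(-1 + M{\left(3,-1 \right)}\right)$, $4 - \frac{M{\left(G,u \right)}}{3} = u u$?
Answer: $\frac{11}{2} \approx 5.5$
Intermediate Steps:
$M{\left(G,u \right)} = 12 - 3 u^{2}$ ($M{\left(G,u \right)} = 12 - 3 u u = 12 - 3 u^{2}$)
$z = - \frac{81}{10}$ ($z = \frac{1}{-10} + \left(1 - \left(12 - 3 \left(-1\right)^{2}\right)\right) = - \frac{1}{10} + \left(1 - \left(12 - 3\right)\right) = - \frac{1}{10} + \left(1 - 9\right) = - \frac{1}{10} - 8 = - \frac{81}{10} \approx -8.1$)
$46 + z y{\left(1 \right)} = 46 - \frac{81}{2} = \frac{11}{2}$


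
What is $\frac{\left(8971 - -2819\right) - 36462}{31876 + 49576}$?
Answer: $- \frac{6168}{20363} \approx -0.3029$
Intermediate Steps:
$\frac{\left(8971 - -2819\right) - 36462}{31876 + 49576} = \frac{\left(8971 + 2819\right) - 36462}{81452} = \left(11790 - 36462\right) \frac{1}{81452} = \left(-24672\right) \frac{1}{81452} = - \frac{6168}{20363}$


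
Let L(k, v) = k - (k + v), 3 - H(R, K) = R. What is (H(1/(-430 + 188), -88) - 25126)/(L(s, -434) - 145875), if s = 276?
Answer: 6079765/35196722 ≈ 0.17274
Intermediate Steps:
H(R, K) = 3 - R
L(k, v) = -v (L(k, v) = k + (-k - v) = -v)
(H(1/(-430 + 188), -88) - 25126)/(L(s, -434) - 145875) = ((3 - 1/(-430 + 188)) - 25126)/(-1*(-434) - 145875) = ((3 - 1/(-242)) - 25126)/(434 - 145875) = ((3 - 1*(-1/242)) - 25126)/(-145441) = ((3 + 1/242) - 25126)*(-1/145441) = (727/242 - 25126)*(-1/145441) = -6079765/242*(-1/145441) = 6079765/35196722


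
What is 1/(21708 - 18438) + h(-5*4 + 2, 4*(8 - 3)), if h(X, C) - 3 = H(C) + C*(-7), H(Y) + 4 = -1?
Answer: -464339/3270 ≈ -142.00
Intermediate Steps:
H(Y) = -5 (H(Y) = -4 - 1 = -5)
h(X, C) = -2 - 7*C (h(X, C) = 3 + (-5 + C*(-7)) = 3 + (-5 - 7*C) = -2 - 7*C)
1/(21708 - 18438) + h(-5*4 + 2, 4*(8 - 3)) = 1/(21708 - 18438) + (-2 - 28*(8 - 3)) = 1/3270 + (-2 - 28*5) = 1/3270 + (-2 - 7*20) = 1/3270 + (-2 - 140) = 1/3270 - 142 = -464339/3270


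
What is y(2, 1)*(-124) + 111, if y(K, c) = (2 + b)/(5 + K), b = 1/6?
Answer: 1525/21 ≈ 72.619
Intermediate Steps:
b = ⅙ ≈ 0.16667
y(K, c) = 13/(6*(5 + K)) (y(K, c) = (2 + ⅙)/(5 + K) = 13/(6*(5 + K)))
y(2, 1)*(-124) + 111 = (13/(6*(5 + 2)))*(-124) + 111 = ((13/6)/7)*(-124) + 111 = ((13/6)*(⅐))*(-124) + 111 = (13/42)*(-124) + 111 = -806/21 + 111 = 1525/21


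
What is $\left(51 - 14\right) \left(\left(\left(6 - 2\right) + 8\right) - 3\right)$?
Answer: $333$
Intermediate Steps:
$\left(51 - 14\right) \left(\left(\left(6 - 2\right) + 8\right) - 3\right) = 37 \left(\left(4 + 8\right) - 3\right) = 37 \left(12 - 3\right) = 37 \cdot 9 = 333$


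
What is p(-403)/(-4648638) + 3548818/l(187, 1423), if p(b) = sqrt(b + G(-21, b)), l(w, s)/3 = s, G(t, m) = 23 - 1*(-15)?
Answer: 3548818/4269 - I*sqrt(365)/4648638 ≈ 831.3 - 4.1098e-6*I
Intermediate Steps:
G(t, m) = 38 (G(t, m) = 23 + 15 = 38)
l(w, s) = 3*s
p(b) = sqrt(38 + b) (p(b) = sqrt(b + 38) = sqrt(38 + b))
p(-403)/(-4648638) + 3548818/l(187, 1423) = sqrt(38 - 403)/(-4648638) + 3548818/((3*1423)) = sqrt(-365)*(-1/4648638) + 3548818/4269 = (I*sqrt(365))*(-1/4648638) + 3548818*(1/4269) = -I*sqrt(365)/4648638 + 3548818/4269 = 3548818/4269 - I*sqrt(365)/4648638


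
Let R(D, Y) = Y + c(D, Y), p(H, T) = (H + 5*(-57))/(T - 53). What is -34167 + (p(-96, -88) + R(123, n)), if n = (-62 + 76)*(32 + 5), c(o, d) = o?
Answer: -1575595/47 ≈ -33523.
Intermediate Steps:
p(H, T) = (-285 + H)/(-53 + T) (p(H, T) = (H - 285)/(-53 + T) = (-285 + H)/(-53 + T))
n = 518 (n = 14*37 = 518)
R(D, Y) = D + Y (R(D, Y) = Y + D = D + Y)
-34167 + (p(-96, -88) + R(123, n)) = -34167 + ((-285 - 96)/(-53 - 88) + (123 + 518)) = -34167 + (-381/(-141) + 641) = -34167 + (-1/141*(-381) + 641) = -34167 + (127/47 + 641) = -34167 + 30254/47 = -1575595/47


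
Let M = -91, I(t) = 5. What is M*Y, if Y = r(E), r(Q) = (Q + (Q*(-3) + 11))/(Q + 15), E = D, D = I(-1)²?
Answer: 3549/40 ≈ 88.725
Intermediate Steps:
D = 25 (D = 5² = 25)
E = 25
r(Q) = (11 - 2*Q)/(15 + Q) (r(Q) = (Q + (-3*Q + 11))/(15 + Q) = (Q + (11 - 3*Q))/(15 + Q) = (11 - 2*Q)/(15 + Q))
Y = -39/40 (Y = (11 - 2*25)/(15 + 25) = (11 - 50)/40 = (1/40)*(-39) = -39/40 ≈ -0.97500)
M*Y = -91*(-39/40) = 3549/40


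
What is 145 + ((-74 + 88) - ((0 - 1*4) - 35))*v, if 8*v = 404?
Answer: 5643/2 ≈ 2821.5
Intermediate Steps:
v = 101/2 (v = (1/8)*404 = 101/2 ≈ 50.500)
145 + ((-74 + 88) - ((0 - 1*4) - 35))*v = 145 + ((-74 + 88) - ((0 - 1*4) - 35))*(101/2) = 145 + (14 - ((0 - 4) - 35))*(101/2) = 145 + (14 - (-4 - 35))*(101/2) = 145 + (14 - 1*(-39))*(101/2) = 145 + (14 + 39)*(101/2) = 145 + 53*(101/2) = 145 + 5353/2 = 5643/2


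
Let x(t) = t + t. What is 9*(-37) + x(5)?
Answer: -323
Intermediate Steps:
x(t) = 2*t
9*(-37) + x(5) = 9*(-37) + 2*5 = -333 + 10 = -323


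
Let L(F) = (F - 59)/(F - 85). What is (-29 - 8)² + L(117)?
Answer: 21933/16 ≈ 1370.8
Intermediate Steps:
L(F) = (-59 + F)/(-85 + F)
(-29 - 8)² + L(117) = (-29 - 8)² + (-59 + 117)/(-85 + 117) = (-37)² + 58/32 = 1369 + (1/32)*58 = 1369 + 29/16 = 21933/16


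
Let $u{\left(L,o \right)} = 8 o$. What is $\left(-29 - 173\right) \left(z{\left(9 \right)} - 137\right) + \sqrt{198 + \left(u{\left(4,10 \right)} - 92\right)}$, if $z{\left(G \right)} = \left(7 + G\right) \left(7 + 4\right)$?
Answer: $-7878 + \sqrt{186} \approx -7864.4$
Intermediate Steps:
$z{\left(G \right)} = 77 + 11 G$ ($z{\left(G \right)} = \left(7 + G\right) 11 = 77 + 11 G$)
$\left(-29 - 173\right) \left(z{\left(9 \right)} - 137\right) + \sqrt{198 + \left(u{\left(4,10 \right)} - 92\right)} = \left(-29 - 173\right) \left(\left(77 + 11 \cdot 9\right) - 137\right) + \sqrt{198 + \left(8 \cdot 10 - 92\right)} = - 202 \left(\left(77 + 99\right) - 137\right) + \sqrt{198 + \left(80 - 92\right)} = - 202 \left(176 - 137\right) + \sqrt{198 - 12} = \left(-202\right) 39 + \sqrt{186} = -7878 + \sqrt{186}$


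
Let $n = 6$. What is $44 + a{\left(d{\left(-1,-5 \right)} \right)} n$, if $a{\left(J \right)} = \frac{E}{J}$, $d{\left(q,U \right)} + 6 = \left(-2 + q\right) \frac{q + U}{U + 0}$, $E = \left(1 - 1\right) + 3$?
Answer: $\frac{337}{8} \approx 42.125$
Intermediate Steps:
$E = 3$ ($E = 0 + 3 = 3$)
$d{\left(q,U \right)} = -6 + \frac{\left(-2 + q\right) \left(U + q\right)}{U}$ ($d{\left(q,U \right)} = -6 + \left(-2 + q\right) \frac{q + U}{U + 0} = -6 + \left(-2 + q\right) \frac{U + q}{U} = -6 + \frac{\left(-2 + q\right) \left(U + q\right)}{U}$)
$a{\left(J \right)} = \frac{3}{J}$
$44 + a{\left(d{\left(-1,-5 \right)} \right)} n = 44 + \frac{3}{\frac{1}{-5} \left(\left(-1\right)^{2} - -2 - 5 \left(-8 - 1\right)\right)} 6 = 44 + \frac{3}{\left(- \frac{1}{5}\right) \left(1 + 2 - -45\right)} 6 = 44 + \frac{3}{\left(- \frac{1}{5}\right) \left(1 + 2 + 45\right)} 6 = 44 + \frac{3}{\left(- \frac{1}{5}\right) 48} \cdot 6 = 44 + \frac{3}{- \frac{48}{5}} \cdot 6 = 44 + 3 \left(- \frac{5}{48}\right) 6 = 44 - \frac{15}{8} = \frac{337}{8}$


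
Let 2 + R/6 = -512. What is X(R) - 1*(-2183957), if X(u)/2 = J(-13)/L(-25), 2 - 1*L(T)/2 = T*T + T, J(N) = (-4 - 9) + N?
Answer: 50231012/23 ≈ 2.1840e+6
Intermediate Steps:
R = -3084 (R = -12 + 6*(-512) = -12 - 3072 = -3084)
J(N) = -13 + N
L(T) = 4 - 2*T - 2*T² (L(T) = 4 - 2*(T*T + T) = 4 - 2*(T² + T) = 4 - 2*(T + T²) = 4 + (-2*T - 2*T²) = 4 - 2*T - 2*T²)
X(u) = 1/23 (X(u) = 2*((-13 - 13)/(4 - 2*(-25) - 2*(-25)²)) = 2*(-26/(4 + 50 - 2*625)) = 2*(-26/(4 + 50 - 1250)) = 2*(-26/(-1196)) = 2*(-26*(-1/1196)) = 2*(1/46) = 1/23)
X(R) - 1*(-2183957) = 1/23 - 1*(-2183957) = 1/23 + 2183957 = 50231012/23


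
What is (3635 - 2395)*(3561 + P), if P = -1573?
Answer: 2465120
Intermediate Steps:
(3635 - 2395)*(3561 + P) = (3635 - 2395)*(3561 - 1573) = 1240*1988 = 2465120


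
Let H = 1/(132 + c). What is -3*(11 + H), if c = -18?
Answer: -1255/38 ≈ -33.026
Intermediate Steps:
H = 1/114 (H = 1/(132 - 18) = 1/114 ≈ 0.0087719)
-3*(11 + H) = -3*(11 + 1/114) = -3*1255/114 = -1255/38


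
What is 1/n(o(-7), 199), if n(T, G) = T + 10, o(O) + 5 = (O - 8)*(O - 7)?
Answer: 1/215 ≈ 0.0046512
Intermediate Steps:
o(O) = -5 + (-8 + O)*(-7 + O) (o(O) = -5 + (O - 8)*(O - 7) = -5 + (-8 + O)*(-7 + O))
n(T, G) = 10 + T
1/n(o(-7), 199) = 1/(10 + (51 + (-7)² - 15*(-7))) = 1/(10 + (51 + 49 + 105)) = 1/(10 + 205) = 1/215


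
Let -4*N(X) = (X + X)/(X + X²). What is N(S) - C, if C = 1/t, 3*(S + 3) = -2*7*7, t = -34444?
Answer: 25885/1791088 ≈ 0.014452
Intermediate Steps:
S = -107/3 (S = -3 + (-2*7*7)/3 = -3 + (-14*7)/3 = -3 + (⅓)*(-98) = -3 - 98/3 = -107/3 ≈ -35.667)
C = -1/34444 (C = 1/(-34444) = -1/34444 ≈ -2.9033e-5)
N(X) = -X/(2*(X + X²)) (N(X) = -(X + X)/(4*(X + X²)) = -2*X/(4*(X + X²)) = -X/(2*(X + X²)))
N(S) - C = -1/(2 + 2*(-107/3)) - 1*(-1/34444) = -1/(2 - 214/3) + 1/34444 = -1/(-208/3) + 1/34444 = -1*(-3/208) + 1/34444 = 3/208 + 1/34444 = 25885/1791088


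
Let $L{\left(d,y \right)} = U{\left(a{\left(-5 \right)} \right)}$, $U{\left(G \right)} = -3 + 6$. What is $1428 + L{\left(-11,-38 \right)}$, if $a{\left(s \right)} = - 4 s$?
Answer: $1431$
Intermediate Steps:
$U{\left(G \right)} = 3$
$L{\left(d,y \right)} = 3$
$1428 + L{\left(-11,-38 \right)} = 1428 + 3 = 1431$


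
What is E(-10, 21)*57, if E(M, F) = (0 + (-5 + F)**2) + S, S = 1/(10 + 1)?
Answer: 160569/11 ≈ 14597.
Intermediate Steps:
S = 1/11 ≈ 0.090909
E(M, F) = 1/11 + (-5 + F)**2 (E(M, F) = (0 + (-5 + F)**2) + 1/11 = (-5 + F)**2 + 1/11 = 1/11 + (-5 + F)**2)
E(-10, 21)*57 = (1/11 + (-5 + 21)**2)*57 = (1/11 + 16**2)*57 = (1/11 + 256)*57 = (2817/11)*57 = 160569/11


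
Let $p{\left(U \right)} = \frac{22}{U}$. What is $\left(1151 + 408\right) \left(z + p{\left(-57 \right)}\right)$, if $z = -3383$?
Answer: $- \frac{300657827}{57} \approx -5.2747 \cdot 10^{6}$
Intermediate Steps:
$\left(1151 + 408\right) \left(z + p{\left(-57 \right)}\right) = \left(1151 + 408\right) \left(-3383 + \frac{22}{-57}\right) = 1559 \left(-3383 + 22 \left(- \frac{1}{57}\right)\right) = 1559 \left(-3383 - \frac{22}{57}\right) = 1559 \left(- \frac{192853}{57}\right) = - \frac{300657827}{57}$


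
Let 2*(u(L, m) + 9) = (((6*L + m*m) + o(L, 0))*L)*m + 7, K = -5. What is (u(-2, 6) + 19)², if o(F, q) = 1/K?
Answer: 1671849/100 ≈ 16719.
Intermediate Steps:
o(F, q) = -⅕ (o(F, q) = 1/(-5) = -⅕)
u(L, m) = -11/2 + L*m*(-⅕ + m² + 6*L)/2 (u(L, m) = -9 + ((((6*L + m*m) - ⅕)*L)*m + 7)/2 = -9 + ((((6*L + m²) - ⅕)*L)*m + 7)/2 = -9 + ((((m² + 6*L) - ⅕)*L)*m + 7)/2 = -9 + (((-⅕ + m² + 6*L)*L)*m + 7)/2 = -9 + ((L*(-⅕ + m² + 6*L))*m + 7)/2 = -9 + (L*m*(-⅕ + m² + 6*L) + 7)/2 = -9 + (7 + L*m*(-⅕ + m² + 6*L))/2 = -9 + (7/2 + L*m*(-⅕ + m² + 6*L)/2) = -11/2 + L*m*(-⅕ + m² + 6*L)/2)
(u(-2, 6) + 19)² = ((-11/2 + (½)*(-2)*6³ + 3*6*(-2)² - ⅒*(-2)*6) + 19)² = ((-11/2 + (½)*(-2)*216 + 3*6*4 + 6/5) + 19)² = ((-11/2 - 216 + 72 + 6/5) + 19)² = (-1483/10 + 19)² = (-1293/10)² = 1671849/100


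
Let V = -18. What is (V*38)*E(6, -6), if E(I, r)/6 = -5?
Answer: 20520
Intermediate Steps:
E(I, r) = -30 (E(I, r) = 6*(-5) = -30)
(V*38)*E(6, -6) = -18*38*(-30) = -684*(-30) = 20520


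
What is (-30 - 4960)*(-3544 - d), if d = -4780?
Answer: -6167640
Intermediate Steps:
(-30 - 4960)*(-3544 - d) = (-30 - 4960)*(-3544 - 1*(-4780)) = -4990*(-3544 + 4780) = -4990*1236 = -6167640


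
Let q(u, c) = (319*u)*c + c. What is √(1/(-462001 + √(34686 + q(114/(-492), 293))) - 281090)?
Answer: √(-10648836609462 + 281090*√89577210)/√(37884082 - √89577210) ≈ 530.18*I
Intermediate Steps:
q(u, c) = c + 319*c*u (q(u, c) = 319*c*u + c = c + 319*c*u)
√(1/(-462001 + √(34686 + q(114/(-492), 293))) - 281090) = √(1/(-462001 + √(34686 + 293*(1 + 319*(114/(-492))))) - 281090) = √(1/(-462001 + √(34686 + 293*(1 + 319*(114*(-1/492))))) - 281090) = √(1/(-462001 + √(34686 + 293*(1 + 319*(-19/82)))) - 281090) = √(1/(-462001 + √(34686 + 293*(1 - 6061/82))) - 281090) = √(1/(-462001 + √(34686 + 293*(-5979/82))) - 281090) = √(1/(-462001 + √(34686 - 1751847/82)) - 281090) = √(1/(-462001 + √(1092405/82)) - 281090) = √(1/(-462001 + √89577210/82) - 281090) = √(-281090 + 1/(-462001 + √89577210/82))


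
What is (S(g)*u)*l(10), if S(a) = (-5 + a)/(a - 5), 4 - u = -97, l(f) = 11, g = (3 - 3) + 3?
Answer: 1111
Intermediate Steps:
g = 3 (g = 0 + 3 = 3)
u = 101 (u = 4 - 1*(-97) = 4 + 97 = 101)
S(a) = 1 (S(a) = (-5 + a)/(-5 + a) = 1)
(S(g)*u)*l(10) = (1*101)*11 = 101*11 = 1111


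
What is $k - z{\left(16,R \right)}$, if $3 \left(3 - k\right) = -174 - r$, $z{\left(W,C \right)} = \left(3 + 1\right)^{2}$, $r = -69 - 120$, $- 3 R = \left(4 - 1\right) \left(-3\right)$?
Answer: $-18$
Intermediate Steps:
$R = 3$ ($R = - \frac{\left(4 - 1\right) \left(-3\right)}{3} = - \frac{3 \left(-3\right)}{3} = \left(- \frac{1}{3}\right) \left(-9\right) = 3$)
$r = -189$ ($r = -69 - 120 = -189$)
$z{\left(W,C \right)} = 16$ ($z{\left(W,C \right)} = 4^{2} = 16$)
$k = -2$ ($k = 3 - \frac{-174 - -189}{3} = 3 - \frac{-174 + 189}{3} = 3 - 5 = -2$)
$k - z{\left(16,R \right)} = -2 - 16 = -18$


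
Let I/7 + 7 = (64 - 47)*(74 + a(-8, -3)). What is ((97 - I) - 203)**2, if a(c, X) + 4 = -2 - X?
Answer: 72352036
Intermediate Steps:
a(c, X) = -6 - X (a(c, X) = -4 + (-2 - X) = -6 - X)
I = 8400 (I = -49 + 7*((64 - 47)*(74 + (-6 - 1*(-3)))) = -49 + 7*(17*(74 + (-6 + 3))) = -49 + 7*(17*(74 - 3)) = -49 + 7*(17*71) = -49 + 7*1207 = -49 + 8449 = 8400)
((97 - I) - 203)**2 = ((97 - 1*8400) - 203)**2 = ((97 - 8400) - 203)**2 = (-8303 - 203)**2 = (-8506)**2 = 72352036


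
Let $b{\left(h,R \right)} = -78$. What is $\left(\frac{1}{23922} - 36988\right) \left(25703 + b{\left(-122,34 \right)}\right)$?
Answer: $- \frac{22673690209375}{23922} \approx -9.4782 \cdot 10^{8}$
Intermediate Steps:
$\left(\frac{1}{23922} - 36988\right) \left(25703 + b{\left(-122,34 \right)}\right) = \left(\frac{1}{23922} - 36988\right) \left(25703 - 78\right) = \left(\frac{1}{23922} - 36988\right) 25625 = \left(- \frac{884826935}{23922}\right) 25625 = - \frac{22673690209375}{23922}$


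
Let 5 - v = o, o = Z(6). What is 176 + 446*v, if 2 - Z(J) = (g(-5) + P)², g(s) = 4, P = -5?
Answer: 1960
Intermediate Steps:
Z(J) = 1 (Z(J) = 2 - (4 - 5)² = 2 - 1*(-1)² = 2 - 1*1 = 2 - 1 = 1)
o = 1
v = 4 (v = 5 - 1*1 = 5 - 1 = 4)
176 + 446*v = 176 + 446*4 = 176 + 1784 = 1960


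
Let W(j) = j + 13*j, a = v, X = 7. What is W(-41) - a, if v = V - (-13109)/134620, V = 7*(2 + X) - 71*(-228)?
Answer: -2264994609/134620 ≈ -16825.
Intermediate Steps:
V = 16251 (V = 7*(2 + 7) - 71*(-228) = 7*9 + 16188 = 63 + 16188 = 16251)
v = 2187722729/134620 (v = 16251 - (-13109)/134620 = 16251 - 1*(-13109/134620) = 16251 + 13109/134620 = 2187722729/134620 ≈ 16251.)
a = 2187722729/134620 ≈ 16251.
W(j) = 14*j
W(-41) - a = 14*(-41) - 1*2187722729/134620 = -574 - 2187722729/134620 = -2264994609/134620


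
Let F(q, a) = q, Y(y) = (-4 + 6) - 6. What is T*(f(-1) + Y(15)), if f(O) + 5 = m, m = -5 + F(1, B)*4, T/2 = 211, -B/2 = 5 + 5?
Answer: -4220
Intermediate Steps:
Y(y) = -4 (Y(y) = 2 - 6 = -4)
B = -20 (B = -2*(5 + 5) = -2*10 = -20)
T = 422 (T = 2*211 = 422)
m = -1 (m = -5 + 1*4 = -5 + 4 = -1)
f(O) = -6 (f(O) = -5 - 1 = -6)
T*(f(-1) + Y(15)) = 422*(-6 - 4) = 422*(-10) = -4220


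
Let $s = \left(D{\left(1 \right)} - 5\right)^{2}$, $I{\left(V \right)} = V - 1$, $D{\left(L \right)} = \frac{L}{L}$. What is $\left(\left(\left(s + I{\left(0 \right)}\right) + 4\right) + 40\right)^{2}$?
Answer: $3481$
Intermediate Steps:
$D{\left(L \right)} = 1$
$I{\left(V \right)} = -1 + V$ ($I{\left(V \right)} = V - 1 = -1 + V$)
$s = 16$ ($s = \left(1 - 5\right)^{2} = \left(-4\right)^{2} = 16$)
$\left(\left(\left(s + I{\left(0 \right)}\right) + 4\right) + 40\right)^{2} = \left(\left(\left(16 + \left(-1 + 0\right)\right) + 4\right) + 40\right)^{2} = \left(\left(\left(16 - 1\right) + 4\right) + 40\right)^{2} = \left(\left(15 + 4\right) + 40\right)^{2} = \left(19 + 40\right)^{2} = 59^{2} = 3481$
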